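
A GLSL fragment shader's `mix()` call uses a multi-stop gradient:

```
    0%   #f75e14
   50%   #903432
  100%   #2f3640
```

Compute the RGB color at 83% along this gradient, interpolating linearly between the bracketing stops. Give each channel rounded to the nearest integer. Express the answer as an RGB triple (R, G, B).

(80, 53, 59)

83% lies between the 50% and 100% stops, so the local fraction is t = (83 − 50)/(100 − 50) = 33/50 ≈ 0.66.
#903432 → (144, 52, 50); #2f3640 → (47, 54, 64).
R = 144 + 0.66 × (47 − 144) = 79.98 → 80
G = 52 + 0.66 × (54 − 52) = 53.32 → 53
B = 50 + 0.66 × (64 − 50) = 59.24 → 59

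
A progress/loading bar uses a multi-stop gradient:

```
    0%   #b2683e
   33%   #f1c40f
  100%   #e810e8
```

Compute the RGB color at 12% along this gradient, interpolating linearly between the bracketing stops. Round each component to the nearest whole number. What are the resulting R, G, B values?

12% lies between the 0% and 33% stops, so the local fraction is t = (12 − 0)/(33 − 0) = 12/33 ≈ 0.3636.
#b2683e → (178, 104, 62); #f1c40f → (241, 196, 15).
R = 178 + 0.3636 × (241 − 178) = 200.907 → 201
G = 104 + 0.3636 × (196 − 104) = 137.451 → 137
B = 62 + 0.3636 × (15 − 62) = 44.911 → 45

(201, 137, 45)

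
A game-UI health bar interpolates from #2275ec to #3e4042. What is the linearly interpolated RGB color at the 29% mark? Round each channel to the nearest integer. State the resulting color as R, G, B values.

(42, 102, 187)

#2275ec → (34, 117, 236); #3e4042 → (62, 64, 66).
29% corresponds to t = 0.29.
R = 34 + 0.29 × (62 − 34) = 34 + 0.29 × 28 = 42.12 → 42
G = 117 + 0.29 × (64 − 117) = 117 + 0.29 × -53 = 101.63 → 102
B = 236 + 0.29 × (66 − 236) = 236 + 0.29 × -170 = 186.7 → 187
So the blended color is (42, 102, 187), about #2a66bb.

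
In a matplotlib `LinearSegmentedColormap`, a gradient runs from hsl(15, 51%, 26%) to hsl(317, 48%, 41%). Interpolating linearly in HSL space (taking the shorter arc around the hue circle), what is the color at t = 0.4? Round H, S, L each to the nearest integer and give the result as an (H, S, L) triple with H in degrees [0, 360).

Hue: 317 − 15 = 302°, but |302| > 180 so the shorter arc goes the other way: Δh = 302 − 360 = -58°.
H = 15 + 0.4 × (-58) = -8.2 → -8 → -8 mod 360 = 352°
S = 51 + 0.4 × (48 − 51) = 49.8 → 50%
L = 26 + 0.4 × (41 − 26) = 32 → 32%

(352, 50, 32)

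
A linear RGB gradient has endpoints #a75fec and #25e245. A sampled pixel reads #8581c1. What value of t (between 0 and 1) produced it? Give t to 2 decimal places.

Invert the lerp on the B channel (largest span, 167): t = (193 − 236) / (69 − 236) = -43/-167 = 0.25749.
Check on R: (133 − 167)/(37 − 167) = 0.2615 ✓

0.26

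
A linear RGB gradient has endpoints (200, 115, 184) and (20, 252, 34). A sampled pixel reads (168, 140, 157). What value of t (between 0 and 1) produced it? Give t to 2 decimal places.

0.18

Invert the lerp on the R channel (largest span, 180): t = (168 − 200) / (20 − 200) = -32/-180 = 0.17778.
Check on G: (140 − 115)/(252 − 115) = 0.1825 ✓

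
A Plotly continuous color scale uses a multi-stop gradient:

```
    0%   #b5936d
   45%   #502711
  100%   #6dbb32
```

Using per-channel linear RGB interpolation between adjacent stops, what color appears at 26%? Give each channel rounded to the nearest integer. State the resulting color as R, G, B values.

(123, 85, 56)

26% lies between the 0% and 45% stops, so the local fraction is t = (26 − 0)/(45 − 0) = 26/45 ≈ 0.5778.
#b5936d → (181, 147, 109); #502711 → (80, 39, 17).
R = 181 + 0.5778 × (80 − 181) = 122.642 → 123
G = 147 + 0.5778 × (39 − 147) = 84.598 → 85
B = 109 + 0.5778 × (17 − 109) = 55.842 → 56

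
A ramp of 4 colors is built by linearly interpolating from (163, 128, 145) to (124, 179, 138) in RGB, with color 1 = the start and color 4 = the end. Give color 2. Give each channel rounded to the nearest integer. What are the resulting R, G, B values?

With 4 swatches and endpoints inclusive, swatch 2 sits at t = (2 − 1)/(4 − 1) = 1/3 ≈ 0.3333.
R = 163 + 0.3333 × (124 − 163) = 150.001 → 150
G = 128 + 0.3333 × (179 − 128) = 144.998 → 145
B = 145 + 0.3333 × (138 − 145) = 142.667 → 143

(150, 145, 143)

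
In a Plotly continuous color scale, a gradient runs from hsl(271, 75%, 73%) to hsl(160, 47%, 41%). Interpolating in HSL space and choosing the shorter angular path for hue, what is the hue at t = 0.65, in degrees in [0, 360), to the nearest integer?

Hue arc: Δh = 160 − 271 = -111° (|Δh| ≤ 180, already the shorter path).
H = 271 + 0.65 × (-111) = 198.85 → 199°

199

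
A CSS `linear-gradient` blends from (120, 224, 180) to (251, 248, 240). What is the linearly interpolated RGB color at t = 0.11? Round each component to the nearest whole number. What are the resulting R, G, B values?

(134, 227, 187)

R = 120 + 0.11 × (251 − 120) = 120 + 0.11 × 131 = 134.41 → 134
G = 224 + 0.11 × (248 − 224) = 224 + 0.11 × 24 = 226.64 → 227
B = 180 + 0.11 × (240 − 180) = 180 + 0.11 × 60 = 186.6 → 187
So the blended color is (134, 227, 187), about #86e3bb.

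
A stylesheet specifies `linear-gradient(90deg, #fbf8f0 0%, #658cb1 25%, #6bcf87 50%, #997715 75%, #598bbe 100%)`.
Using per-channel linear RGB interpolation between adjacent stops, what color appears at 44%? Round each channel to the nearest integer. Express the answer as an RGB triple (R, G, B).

44% lies between the 25% and 50% stops, so the local fraction is t = (44 − 25)/(50 − 25) = 19/25 ≈ 0.76.
#658cb1 → (101, 140, 177); #6bcf87 → (107, 207, 135).
R = 101 + 0.76 × (107 − 101) = 105.56 → 106
G = 140 + 0.76 × (207 − 140) = 190.92 → 191
B = 177 + 0.76 × (135 − 177) = 145.08 → 145

(106, 191, 145)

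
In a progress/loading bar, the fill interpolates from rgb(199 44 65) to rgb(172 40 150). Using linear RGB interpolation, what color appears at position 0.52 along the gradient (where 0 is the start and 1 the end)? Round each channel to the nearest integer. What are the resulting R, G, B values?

(185, 42, 109)

R = 199 + 0.52 × (172 − 199) = 199 + 0.52 × -27 = 184.96 → 185
G = 44 + 0.52 × (40 − 44) = 44 + 0.52 × -4 = 41.92 → 42
B = 65 + 0.52 × (150 − 65) = 65 + 0.52 × 85 = 109.2 → 109
So the blended color is (185, 42, 109), about #b92a6d.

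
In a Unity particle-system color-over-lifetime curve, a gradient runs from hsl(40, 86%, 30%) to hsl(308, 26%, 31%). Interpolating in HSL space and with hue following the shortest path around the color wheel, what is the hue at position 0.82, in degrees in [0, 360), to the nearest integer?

325

Hue: 308 − 40 = 268°, but |268| > 180 so the shorter arc goes the other way: Δh = 268 − 360 = -92°.
H = 40 + 0.82 × (-92) = -35.44 → -35 → -35 mod 360 = 325°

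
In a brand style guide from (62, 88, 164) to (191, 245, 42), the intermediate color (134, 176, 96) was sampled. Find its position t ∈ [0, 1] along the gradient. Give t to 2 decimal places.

Invert the lerp on the G channel (largest span, 157): t = (176 − 88) / (245 − 88) = 88/157 = 0.56051.
Check on R: (134 − 62)/(191 − 62) = 0.5581 ✓

0.56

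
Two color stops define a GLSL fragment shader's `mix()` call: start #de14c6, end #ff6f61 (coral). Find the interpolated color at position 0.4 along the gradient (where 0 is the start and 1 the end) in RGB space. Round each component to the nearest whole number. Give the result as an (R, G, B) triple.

(235, 56, 158)

#de14c6 → (222, 20, 198); #ff6f61 → (255, 111, 97).
R = 222 + 0.4 × (255 − 222) = 222 + 0.4 × 33 = 235.2 → 235
G = 20 + 0.4 × (111 − 20) = 20 + 0.4 × 91 = 56.4 → 56
B = 198 + 0.4 × (97 − 198) = 198 + 0.4 × -101 = 157.6 → 158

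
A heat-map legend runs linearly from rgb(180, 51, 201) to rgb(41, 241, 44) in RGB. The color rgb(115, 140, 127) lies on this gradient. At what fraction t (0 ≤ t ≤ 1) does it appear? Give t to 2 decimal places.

0.47

Invert the lerp on the G channel (largest span, 190): t = (140 − 51) / (241 − 51) = 89/190 = 0.46842.
Check on R: (115 − 180)/(41 − 180) = 0.4676 ✓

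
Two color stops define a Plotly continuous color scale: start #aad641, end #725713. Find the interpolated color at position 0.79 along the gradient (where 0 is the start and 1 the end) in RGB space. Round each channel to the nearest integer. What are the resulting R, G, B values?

#aad641 → (170, 214, 65); #725713 → (114, 87, 19).
R = 170 + 0.79 × (114 − 170) = 170 + 0.79 × -56 = 125.76 → 126
G = 214 + 0.79 × (87 − 214) = 214 + 0.79 × -127 = 113.67 → 114
B = 65 + 0.79 × (19 − 65) = 65 + 0.79 × -46 = 28.66 → 29
So the blended color is (126, 114, 29), about #7e721d.

(126, 114, 29)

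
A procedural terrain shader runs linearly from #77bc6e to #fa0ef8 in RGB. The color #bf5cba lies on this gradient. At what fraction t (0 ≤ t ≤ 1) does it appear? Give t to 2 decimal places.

Invert the lerp on the G channel (largest span, 174): t = (92 − 188) / (14 − 188) = -96/-174 = 0.55172.
Check on R: (191 − 119)/(250 − 119) = 0.5496 ✓

0.55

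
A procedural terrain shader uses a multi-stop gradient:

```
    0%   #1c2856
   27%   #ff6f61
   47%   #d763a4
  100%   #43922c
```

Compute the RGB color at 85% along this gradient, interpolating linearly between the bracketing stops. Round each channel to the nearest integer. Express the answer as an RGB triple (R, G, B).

(109, 133, 78)

85% lies between the 47% and 100% stops, so the local fraction is t = (85 − 47)/(100 − 47) = 38/53 ≈ 0.717.
#d763a4 → (215, 99, 164); #43922c → (67, 146, 44).
R = 215 + 0.717 × (67 − 215) = 108.884 → 109
G = 99 + 0.717 × (146 − 99) = 132.699 → 133
B = 164 + 0.717 × (44 − 164) = 77.96 → 78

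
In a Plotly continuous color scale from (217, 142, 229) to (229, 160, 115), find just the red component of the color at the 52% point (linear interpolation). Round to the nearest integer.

R = 217 + 0.52 × (229 − 217) = 223.24 → 223

223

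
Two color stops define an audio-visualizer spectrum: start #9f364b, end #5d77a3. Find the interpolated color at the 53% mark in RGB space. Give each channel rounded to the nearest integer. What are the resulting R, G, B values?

#9f364b → (159, 54, 75); #5d77a3 → (93, 119, 163).
53% corresponds to t = 0.53.
R = 159 + 0.53 × (93 − 159) = 159 + 0.53 × -66 = 124.02 → 124
G = 54 + 0.53 × (119 − 54) = 54 + 0.53 × 65 = 88.45 → 88
B = 75 + 0.53 × (163 − 75) = 75 + 0.53 × 88 = 121.64 → 122

(124, 88, 122)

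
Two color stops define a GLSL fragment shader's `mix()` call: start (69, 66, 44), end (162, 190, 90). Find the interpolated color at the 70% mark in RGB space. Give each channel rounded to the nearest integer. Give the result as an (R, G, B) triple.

(134, 153, 76)

70% corresponds to t = 0.7.
R = 69 + 0.7 × (162 − 69) = 69 + 0.7 × 93 = 134.1 → 134
G = 66 + 0.7 × (190 − 66) = 66 + 0.7 × 124 = 152.8 → 153
B = 44 + 0.7 × (90 − 44) = 44 + 0.7 × 46 = 76.2 → 76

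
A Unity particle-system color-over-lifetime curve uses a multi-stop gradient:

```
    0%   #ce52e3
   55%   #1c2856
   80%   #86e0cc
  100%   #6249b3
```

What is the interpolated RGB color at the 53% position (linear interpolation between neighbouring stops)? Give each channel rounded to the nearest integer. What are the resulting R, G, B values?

(34, 42, 91)

53% lies between the 0% and 55% stops, so the local fraction is t = (53 − 0)/(55 − 0) = 53/55 ≈ 0.9636.
#ce52e3 → (206, 82, 227); #1c2856 → (28, 40, 86).
R = 206 + 0.9636 × (28 − 206) = 34.479 → 34
G = 82 + 0.9636 × (40 − 82) = 41.529 → 42
B = 227 + 0.9636 × (86 − 227) = 91.132 → 91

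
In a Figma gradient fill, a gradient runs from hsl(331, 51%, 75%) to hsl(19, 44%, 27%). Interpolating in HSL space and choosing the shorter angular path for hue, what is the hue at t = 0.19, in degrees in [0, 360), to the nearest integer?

340

Hue: 19 − 331 = -312°, but |-312| > 180 so the shorter arc goes the other way: Δh = -312 + 360 = 48°.
H = 331 + 0.19 × (48) = 340.12 → 340°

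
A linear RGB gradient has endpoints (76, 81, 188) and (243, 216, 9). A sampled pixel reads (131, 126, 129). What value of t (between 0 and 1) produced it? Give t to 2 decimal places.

0.33

Invert the lerp on the B channel (largest span, 179): t = (129 − 188) / (9 − 188) = -59/-179 = 0.32961.
Check on R: (131 − 76)/(243 − 76) = 0.3293 ✓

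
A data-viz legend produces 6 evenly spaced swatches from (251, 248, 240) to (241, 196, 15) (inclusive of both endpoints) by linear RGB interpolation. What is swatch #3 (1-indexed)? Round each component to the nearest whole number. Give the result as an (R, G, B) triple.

(247, 227, 150)

With 6 swatches and endpoints inclusive, swatch 3 sits at t = (3 − 1)/(6 − 1) = 2/5 ≈ 0.4.
R = 251 + 0.4 × (241 − 251) = 247 → 247
G = 248 + 0.4 × (196 − 248) = 227.2 → 227
B = 240 + 0.4 × (15 − 240) = 150 → 150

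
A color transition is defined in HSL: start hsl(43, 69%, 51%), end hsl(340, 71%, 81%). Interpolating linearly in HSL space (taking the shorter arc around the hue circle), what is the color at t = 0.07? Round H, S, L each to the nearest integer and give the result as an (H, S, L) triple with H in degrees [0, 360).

(39, 69, 53)

Hue: 340 − 43 = 297°, but |297| > 180 so the shorter arc goes the other way: Δh = 297 − 360 = -63°.
H = 43 + 0.07 × (-63) = 38.59 → 39°
S = 69 + 0.07 × (71 − 69) = 69.14 → 69%
L = 51 + 0.07 × (81 − 51) = 53.1 → 53%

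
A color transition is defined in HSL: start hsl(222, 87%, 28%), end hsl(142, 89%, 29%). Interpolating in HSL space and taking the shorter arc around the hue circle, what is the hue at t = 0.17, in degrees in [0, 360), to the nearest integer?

208

Hue arc: Δh = 142 − 222 = -80° (|Δh| ≤ 180, already the shorter path).
H = 222 + 0.17 × (-80) = 208.4 → 208°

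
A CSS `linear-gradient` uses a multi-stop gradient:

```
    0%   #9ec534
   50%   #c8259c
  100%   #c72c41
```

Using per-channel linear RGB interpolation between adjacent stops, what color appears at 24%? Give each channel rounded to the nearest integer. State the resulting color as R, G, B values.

(178, 120, 102)

24% lies between the 0% and 50% stops, so the local fraction is t = (24 − 0)/(50 − 0) = 24/50 ≈ 0.48.
#9ec534 → (158, 197, 52); #c8259c → (200, 37, 156).
R = 158 + 0.48 × (200 − 158) = 178.16 → 178
G = 197 + 0.48 × (37 − 197) = 120.2 → 120
B = 52 + 0.48 × (156 − 52) = 101.92 → 102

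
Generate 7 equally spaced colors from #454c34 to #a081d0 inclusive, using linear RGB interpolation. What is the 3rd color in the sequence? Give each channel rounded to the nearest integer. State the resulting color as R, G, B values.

With 7 swatches and endpoints inclusive, swatch 3 sits at t = (3 − 1)/(7 − 1) = 2/6 ≈ 0.3333.
#454c34 → (69, 76, 52); #a081d0 → (160, 129, 208).
R = 69 + 0.3333 × (160 − 69) = 99.33 → 99
G = 76 + 0.3333 × (129 − 76) = 93.665 → 94
B = 52 + 0.3333 × (208 − 52) = 103.995 → 104

(99, 94, 104)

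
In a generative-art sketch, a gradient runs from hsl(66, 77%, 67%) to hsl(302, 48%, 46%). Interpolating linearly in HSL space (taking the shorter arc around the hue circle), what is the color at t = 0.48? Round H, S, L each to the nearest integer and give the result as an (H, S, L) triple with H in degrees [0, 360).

Hue: 302 − 66 = 236°, but |236| > 180 so the shorter arc goes the other way: Δh = 236 − 360 = -124°.
H = 66 + 0.48 × (-124) = 6.48 → 6°
S = 77 + 0.48 × (48 − 77) = 63.08 → 63%
L = 67 + 0.48 × (46 − 67) = 56.92 → 57%

(6, 63, 57)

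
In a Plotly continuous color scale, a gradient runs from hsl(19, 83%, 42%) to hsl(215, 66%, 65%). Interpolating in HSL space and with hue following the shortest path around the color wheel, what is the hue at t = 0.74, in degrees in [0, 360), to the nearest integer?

258

Hue: 215 − 19 = 196°, but |196| > 180 so the shorter arc goes the other way: Δh = 196 − 360 = -164°.
H = 19 + 0.74 × (-164) = -102.36 → -102 → -102 mod 360 = 258°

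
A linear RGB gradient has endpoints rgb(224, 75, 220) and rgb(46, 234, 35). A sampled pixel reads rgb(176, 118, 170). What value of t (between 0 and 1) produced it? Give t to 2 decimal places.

0.27

Invert the lerp on the B channel (largest span, 185): t = (170 − 220) / (35 − 220) = -50/-185 = 0.27027.
Check on R: (176 − 224)/(46 − 224) = 0.2697 ✓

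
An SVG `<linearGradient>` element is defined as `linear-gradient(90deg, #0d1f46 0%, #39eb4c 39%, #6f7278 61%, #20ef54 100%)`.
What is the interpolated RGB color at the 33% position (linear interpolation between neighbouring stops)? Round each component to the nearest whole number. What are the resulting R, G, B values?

33% lies between the 0% and 39% stops, so the local fraction is t = (33 − 0)/(39 − 0) = 33/39 ≈ 0.8462.
#0d1f46 → (13, 31, 70); #39eb4c → (57, 235, 76).
R = 13 + 0.8462 × (57 − 13) = 50.233 → 50
G = 31 + 0.8462 × (235 − 31) = 203.625 → 204
B = 70 + 0.8462 × (76 − 70) = 75.077 → 75

(50, 204, 75)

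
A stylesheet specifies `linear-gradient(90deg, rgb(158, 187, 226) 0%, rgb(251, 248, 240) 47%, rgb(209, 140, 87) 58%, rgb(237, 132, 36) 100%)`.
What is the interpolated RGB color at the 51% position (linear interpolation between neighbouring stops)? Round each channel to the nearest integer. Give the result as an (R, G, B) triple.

51% lies between the 47% and 58% stops, so the local fraction is t = (51 − 47)/(58 − 47) = 4/11 ≈ 0.3636.
R = 251 + 0.3636 × (209 − 251) = 235.729 → 236
G = 248 + 0.3636 × (140 − 248) = 208.731 → 209
B = 240 + 0.3636 × (87 − 240) = 184.369 → 184

(236, 209, 184)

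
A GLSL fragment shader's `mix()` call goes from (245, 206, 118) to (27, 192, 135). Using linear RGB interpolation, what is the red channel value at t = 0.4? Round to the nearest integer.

158

R = 245 + 0.4 × (27 − 245) = 157.8 → 158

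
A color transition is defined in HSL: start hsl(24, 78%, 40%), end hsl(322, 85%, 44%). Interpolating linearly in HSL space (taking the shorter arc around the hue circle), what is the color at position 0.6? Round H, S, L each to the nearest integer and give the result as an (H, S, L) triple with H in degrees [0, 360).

Hue: 322 − 24 = 298°, but |298| > 180 so the shorter arc goes the other way: Δh = 298 − 360 = -62°.
H = 24 + 0.6 × (-62) = -13.2 → -13 → -13 mod 360 = 347°
S = 78 + 0.6 × (85 − 78) = 82.2 → 82%
L = 40 + 0.6 × (44 − 40) = 42.4 → 42%

(347, 82, 42)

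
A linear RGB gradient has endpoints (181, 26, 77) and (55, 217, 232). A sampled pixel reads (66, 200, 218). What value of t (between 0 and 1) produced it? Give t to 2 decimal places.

Invert the lerp on the G channel (largest span, 191): t = (200 − 26) / (217 − 26) = 174/191 = 0.91099.
Check on R: (66 − 181)/(55 − 181) = 0.9127 ✓

0.91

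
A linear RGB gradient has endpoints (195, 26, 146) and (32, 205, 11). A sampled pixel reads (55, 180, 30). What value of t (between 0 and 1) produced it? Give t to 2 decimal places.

0.86

Invert the lerp on the G channel (largest span, 179): t = (180 − 26) / (205 − 26) = 154/179 = 0.86034.
Check on R: (55 − 195)/(32 − 195) = 0.8589 ✓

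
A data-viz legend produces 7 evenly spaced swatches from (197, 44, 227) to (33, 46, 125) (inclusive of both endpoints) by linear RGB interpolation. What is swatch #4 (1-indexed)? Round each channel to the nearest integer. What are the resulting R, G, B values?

With 7 swatches and endpoints inclusive, swatch 4 sits at t = (4 − 1)/(7 − 1) = 3/6 ≈ 0.5.
R = 197 + 0.5 × (33 − 197) = 115 → 115
G = 44 + 0.5 × (46 − 44) = 45 → 45
B = 227 + 0.5 × (125 − 227) = 176 → 176

(115, 45, 176)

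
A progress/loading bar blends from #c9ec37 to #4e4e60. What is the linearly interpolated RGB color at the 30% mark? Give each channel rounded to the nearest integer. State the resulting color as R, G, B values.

(164, 189, 67)

#c9ec37 → (201, 236, 55); #4e4e60 → (78, 78, 96).
30% corresponds to t = 0.3.
R = 201 + 0.3 × (78 − 201) = 201 + 0.3 × -123 = 164.1 → 164
G = 236 + 0.3 × (78 − 236) = 236 + 0.3 × -158 = 188.6 → 189
B = 55 + 0.3 × (96 − 55) = 55 + 0.3 × 41 = 67.3 → 67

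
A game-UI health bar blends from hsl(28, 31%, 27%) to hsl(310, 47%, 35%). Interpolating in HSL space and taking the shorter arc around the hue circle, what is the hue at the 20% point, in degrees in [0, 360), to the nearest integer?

Hue: 310 − 28 = 282°, but |282| > 180 so the shorter arc goes the other way: Δh = 282 − 360 = -78°.
H = 28 + 0.2 × (-78) = 12.4 → 12°

12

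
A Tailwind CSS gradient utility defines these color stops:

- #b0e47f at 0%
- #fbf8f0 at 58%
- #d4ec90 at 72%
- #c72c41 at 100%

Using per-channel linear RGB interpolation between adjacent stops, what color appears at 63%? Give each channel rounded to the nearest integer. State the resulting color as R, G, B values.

63% lies between the 58% and 72% stops, so the local fraction is t = (63 − 58)/(72 − 58) = 5/14 ≈ 0.3571.
#fbf8f0 → (251, 248, 240); #d4ec90 → (212, 236, 144).
R = 251 + 0.3571 × (212 − 251) = 237.073 → 237
G = 248 + 0.3571 × (236 − 248) = 243.715 → 244
B = 240 + 0.3571 × (144 − 240) = 205.718 → 206

(237, 244, 206)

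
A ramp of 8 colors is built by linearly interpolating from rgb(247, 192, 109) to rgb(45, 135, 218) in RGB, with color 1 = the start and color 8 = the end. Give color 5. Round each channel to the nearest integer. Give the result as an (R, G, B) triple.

(132, 159, 171)

With 8 swatches and endpoints inclusive, swatch 5 sits at t = (5 − 1)/(8 − 1) = 4/7 ≈ 0.5714.
R = 247 + 0.5714 × (45 − 247) = 131.577 → 132
G = 192 + 0.5714 × (135 − 192) = 159.43 → 159
B = 109 + 0.5714 × (218 − 109) = 171.283 → 171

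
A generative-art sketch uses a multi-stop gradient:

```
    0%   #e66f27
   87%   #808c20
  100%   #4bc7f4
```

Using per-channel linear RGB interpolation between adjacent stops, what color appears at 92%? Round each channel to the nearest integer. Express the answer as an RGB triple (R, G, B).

92% lies between the 87% and 100% stops, so the local fraction is t = (92 − 87)/(100 − 87) = 5/13 ≈ 0.3846.
#808c20 → (128, 140, 32); #4bc7f4 → (75, 199, 244).
R = 128 + 0.3846 × (75 − 128) = 107.616 → 108
G = 140 + 0.3846 × (199 − 140) = 162.691 → 163
B = 32 + 0.3846 × (244 − 32) = 113.535 → 114

(108, 163, 114)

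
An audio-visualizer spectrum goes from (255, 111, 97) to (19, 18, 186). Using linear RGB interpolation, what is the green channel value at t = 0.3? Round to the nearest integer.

83

G = 111 + 0.3 × (18 − 111) = 83.1 → 83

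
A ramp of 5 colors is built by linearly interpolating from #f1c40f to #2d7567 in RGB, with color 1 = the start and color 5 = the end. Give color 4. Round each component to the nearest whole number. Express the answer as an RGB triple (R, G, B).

With 5 swatches and endpoints inclusive, swatch 4 sits at t = (4 − 1)/(5 − 1) = 3/4 ≈ 0.75.
#f1c40f → (241, 196, 15); #2d7567 → (45, 117, 103).
R = 241 + 0.75 × (45 − 241) = 94 → 94
G = 196 + 0.75 × (117 − 196) = 136.75 → 137
B = 15 + 0.75 × (103 − 15) = 81 → 81

(94, 137, 81)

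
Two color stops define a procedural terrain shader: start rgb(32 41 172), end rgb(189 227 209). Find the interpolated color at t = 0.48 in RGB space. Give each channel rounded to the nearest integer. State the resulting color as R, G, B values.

R = 32 + 0.48 × (189 − 32) = 32 + 0.48 × 157 = 107.36 → 107
G = 41 + 0.48 × (227 − 41) = 41 + 0.48 × 186 = 130.28 → 130
B = 172 + 0.48 × (209 − 172) = 172 + 0.48 × 37 = 189.76 → 190
So the blended color is (107, 130, 190), about #6b82be.

(107, 130, 190)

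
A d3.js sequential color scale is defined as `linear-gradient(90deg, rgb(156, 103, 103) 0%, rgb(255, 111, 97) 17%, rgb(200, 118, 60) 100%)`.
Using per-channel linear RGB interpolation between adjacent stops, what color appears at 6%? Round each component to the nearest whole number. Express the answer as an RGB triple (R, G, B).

6% lies between the 0% and 17% stops, so the local fraction is t = (6 − 0)/(17 − 0) = 6/17 ≈ 0.3529.
R = 156 + 0.3529 × (255 − 156) = 190.937 → 191
G = 103 + 0.3529 × (111 − 103) = 105.823 → 106
B = 103 + 0.3529 × (97 − 103) = 100.883 → 101

(191, 106, 101)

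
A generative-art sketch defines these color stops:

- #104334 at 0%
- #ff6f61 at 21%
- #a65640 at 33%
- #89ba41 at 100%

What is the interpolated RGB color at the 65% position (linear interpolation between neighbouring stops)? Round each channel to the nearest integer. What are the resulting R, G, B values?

65% lies between the 33% and 100% stops, so the local fraction is t = (65 − 33)/(100 − 33) = 32/67 ≈ 0.4776.
#a65640 → (166, 86, 64); #89ba41 → (137, 186, 65).
R = 166 + 0.4776 × (137 − 166) = 152.15 → 152
G = 86 + 0.4776 × (186 − 86) = 133.76 → 134
B = 64 + 0.4776 × (65 − 64) = 64.478 → 64

(152, 134, 64)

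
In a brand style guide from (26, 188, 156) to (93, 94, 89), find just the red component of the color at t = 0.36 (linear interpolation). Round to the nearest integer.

R = 26 + 0.36 × (93 − 26) = 50.12 → 50

50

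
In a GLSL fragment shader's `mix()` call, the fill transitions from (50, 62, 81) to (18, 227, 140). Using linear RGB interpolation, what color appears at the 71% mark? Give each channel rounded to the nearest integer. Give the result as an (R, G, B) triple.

(27, 179, 123)

71% corresponds to t = 0.71.
R = 50 + 0.71 × (18 − 50) = 50 + 0.71 × -32 = 27.28 → 27
G = 62 + 0.71 × (227 − 62) = 62 + 0.71 × 165 = 179.15 → 179
B = 81 + 0.71 × (140 − 81) = 81 + 0.71 × 59 = 122.89 → 123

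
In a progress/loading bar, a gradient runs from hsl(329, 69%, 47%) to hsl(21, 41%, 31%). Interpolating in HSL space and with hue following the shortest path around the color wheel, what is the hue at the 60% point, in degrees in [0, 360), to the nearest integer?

Hue: 21 − 329 = -308°, but |-308| > 180 so the shorter arc goes the other way: Δh = -308 + 360 = 52°.
H = 329 + 0.6 × (52) = 360.2 → 360 → 360 mod 360 = 0°

0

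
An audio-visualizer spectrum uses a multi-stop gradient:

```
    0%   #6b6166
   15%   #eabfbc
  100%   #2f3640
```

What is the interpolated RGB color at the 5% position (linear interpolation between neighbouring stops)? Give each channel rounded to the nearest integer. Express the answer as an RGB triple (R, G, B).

5% lies between the 0% and 15% stops, so the local fraction is t = (5 − 0)/(15 − 0) = 5/15 ≈ 0.3333.
#6b6166 → (107, 97, 102); #eabfbc → (234, 191, 188).
R = 107 + 0.3333 × (234 − 107) = 149.329 → 149
G = 97 + 0.3333 × (191 − 97) = 128.33 → 128
B = 102 + 0.3333 × (188 − 102) = 130.664 → 131

(149, 128, 131)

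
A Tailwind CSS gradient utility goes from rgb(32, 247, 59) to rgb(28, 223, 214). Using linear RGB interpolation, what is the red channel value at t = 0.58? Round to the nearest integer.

30

R = 32 + 0.58 × (28 − 32) = 29.68 → 30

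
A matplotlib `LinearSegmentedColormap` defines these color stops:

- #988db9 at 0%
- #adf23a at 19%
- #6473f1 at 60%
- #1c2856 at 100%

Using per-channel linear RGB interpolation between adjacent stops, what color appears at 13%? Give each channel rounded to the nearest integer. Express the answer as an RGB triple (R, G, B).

13% lies between the 0% and 19% stops, so the local fraction is t = (13 − 0)/(19 − 0) = 13/19 ≈ 0.6842.
#988db9 → (152, 141, 185); #adf23a → (173, 242, 58).
R = 152 + 0.6842 × (173 − 152) = 166.368 → 166
G = 141 + 0.6842 × (242 − 141) = 210.104 → 210
B = 185 + 0.6842 × (58 − 185) = 98.107 → 98

(166, 210, 98)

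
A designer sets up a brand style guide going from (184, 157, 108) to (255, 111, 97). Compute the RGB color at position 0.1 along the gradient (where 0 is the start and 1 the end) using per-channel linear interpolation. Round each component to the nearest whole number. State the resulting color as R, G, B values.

(191, 152, 107)

R = 184 + 0.1 × (255 − 184) = 184 + 0.1 × 71 = 191.1 → 191
G = 157 + 0.1 × (111 − 157) = 157 + 0.1 × -46 = 152.4 → 152
B = 108 + 0.1 × (97 − 108) = 108 + 0.1 × -11 = 106.9 → 107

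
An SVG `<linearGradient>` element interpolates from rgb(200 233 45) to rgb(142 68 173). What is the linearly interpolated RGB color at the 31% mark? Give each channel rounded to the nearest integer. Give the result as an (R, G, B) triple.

31% corresponds to t = 0.31.
R = 200 + 0.31 × (142 − 200) = 200 + 0.31 × -58 = 182.02 → 182
G = 233 + 0.31 × (68 − 233) = 233 + 0.31 × -165 = 181.85 → 182
B = 45 + 0.31 × (173 − 45) = 45 + 0.31 × 128 = 84.68 → 85
So the blended color is (182, 182, 85), about #b6b655.

(182, 182, 85)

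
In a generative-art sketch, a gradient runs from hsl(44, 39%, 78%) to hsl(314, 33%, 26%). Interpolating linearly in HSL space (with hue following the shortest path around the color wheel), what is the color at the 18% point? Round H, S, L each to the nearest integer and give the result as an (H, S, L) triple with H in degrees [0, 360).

Hue: 314 − 44 = 270°, but |270| > 180 so the shorter arc goes the other way: Δh = 270 − 360 = -90°.
H = 44 + 0.18 × (-90) = 27.8 → 28°
S = 39 + 0.18 × (33 − 39) = 37.92 → 38%
L = 78 + 0.18 × (26 − 78) = 68.64 → 69%

(28, 38, 69)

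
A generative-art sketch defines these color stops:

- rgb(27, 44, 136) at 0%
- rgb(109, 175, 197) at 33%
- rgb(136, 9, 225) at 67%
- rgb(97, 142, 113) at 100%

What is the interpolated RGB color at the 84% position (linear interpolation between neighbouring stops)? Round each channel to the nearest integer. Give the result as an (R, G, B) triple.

84% lies between the 67% and 100% stops, so the local fraction is t = (84 − 67)/(100 − 67) = 17/33 ≈ 0.5152.
R = 136 + 0.5152 × (97 − 136) = 115.907 → 116
G = 9 + 0.5152 × (142 − 9) = 77.522 → 78
B = 225 + 0.5152 × (113 − 225) = 167.298 → 167

(116, 78, 167)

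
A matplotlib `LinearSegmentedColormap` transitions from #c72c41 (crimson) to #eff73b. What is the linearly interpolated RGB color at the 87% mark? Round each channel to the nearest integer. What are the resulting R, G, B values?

(234, 221, 60)

#c72c41 → (199, 44, 65); #eff73b → (239, 247, 59).
87% corresponds to t = 0.87.
R = 199 + 0.87 × (239 − 199) = 199 + 0.87 × 40 = 233.8 → 234
G = 44 + 0.87 × (247 − 44) = 44 + 0.87 × 203 = 220.61 → 221
B = 65 + 0.87 × (59 − 65) = 65 + 0.87 × -6 = 59.78 → 60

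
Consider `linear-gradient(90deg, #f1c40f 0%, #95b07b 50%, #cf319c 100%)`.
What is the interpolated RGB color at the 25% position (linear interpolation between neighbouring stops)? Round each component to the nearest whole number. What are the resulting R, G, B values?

(195, 186, 69)

25% lies between the 0% and 50% stops, so the local fraction is t = (25 − 0)/(50 − 0) = 25/50 ≈ 0.5.
#f1c40f → (241, 196, 15); #95b07b → (149, 176, 123).
R = 241 + 0.5 × (149 − 241) = 195 → 195
G = 196 + 0.5 × (176 − 196) = 186 → 186
B = 15 + 0.5 × (123 − 15) = 69 → 69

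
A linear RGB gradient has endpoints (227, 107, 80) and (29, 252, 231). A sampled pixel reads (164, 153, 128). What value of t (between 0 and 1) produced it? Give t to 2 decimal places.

0.32

Invert the lerp on the R channel (largest span, 198): t = (164 − 227) / (29 − 227) = -63/-198 = 0.31818.
Check on G: (153 − 107)/(252 − 107) = 0.3172 ✓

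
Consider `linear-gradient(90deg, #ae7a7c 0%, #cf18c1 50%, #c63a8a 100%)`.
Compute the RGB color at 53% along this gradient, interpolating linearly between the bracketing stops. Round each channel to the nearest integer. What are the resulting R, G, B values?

(206, 26, 190)

53% lies between the 50% and 100% stops, so the local fraction is t = (53 − 50)/(100 − 50) = 3/50 ≈ 0.06.
#cf18c1 → (207, 24, 193); #c63a8a → (198, 58, 138).
R = 207 + 0.06 × (198 − 207) = 206.46 → 206
G = 24 + 0.06 × (58 − 24) = 26.04 → 26
B = 193 + 0.06 × (138 − 193) = 189.7 → 190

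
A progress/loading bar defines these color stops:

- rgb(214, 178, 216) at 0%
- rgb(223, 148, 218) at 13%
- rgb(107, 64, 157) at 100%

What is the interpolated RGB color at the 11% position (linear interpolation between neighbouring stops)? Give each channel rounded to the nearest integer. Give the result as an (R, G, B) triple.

11% lies between the 0% and 13% stops, so the local fraction is t = (11 − 0)/(13 − 0) = 11/13 ≈ 0.8462.
R = 214 + 0.8462 × (223 − 214) = 221.616 → 222
G = 178 + 0.8462 × (148 − 178) = 152.614 → 153
B = 216 + 0.8462 × (218 − 216) = 217.692 → 218

(222, 153, 218)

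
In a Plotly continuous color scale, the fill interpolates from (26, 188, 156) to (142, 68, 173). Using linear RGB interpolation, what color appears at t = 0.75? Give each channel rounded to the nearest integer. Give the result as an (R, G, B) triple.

(113, 98, 169)

R = 26 + 0.75 × (142 − 26) = 26 + 0.75 × 116 = 113 → 113
G = 188 + 0.75 × (68 − 188) = 188 + 0.75 × -120 = 98 → 98
B = 156 + 0.75 × (173 − 156) = 156 + 0.75 × 17 = 168.75 → 169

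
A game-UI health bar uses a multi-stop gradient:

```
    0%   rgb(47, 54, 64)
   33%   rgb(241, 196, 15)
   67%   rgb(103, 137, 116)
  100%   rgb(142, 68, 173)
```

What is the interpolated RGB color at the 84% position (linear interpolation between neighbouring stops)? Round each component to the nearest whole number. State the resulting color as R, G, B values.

84% lies between the 67% and 100% stops, so the local fraction is t = (84 − 67)/(100 − 67) = 17/33 ≈ 0.5152.
R = 103 + 0.5152 × (142 − 103) = 123.093 → 123
G = 137 + 0.5152 × (68 − 137) = 101.451 → 101
B = 116 + 0.5152 × (173 − 116) = 145.366 → 145

(123, 101, 145)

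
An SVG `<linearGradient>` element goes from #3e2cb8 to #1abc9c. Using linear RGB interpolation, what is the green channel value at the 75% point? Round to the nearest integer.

G₁ = 44 (from #3e2cb8), G₂ = 188 (from #1abc9c).
G = 44 + 0.75 × (188 − 44) = 152 → 152

152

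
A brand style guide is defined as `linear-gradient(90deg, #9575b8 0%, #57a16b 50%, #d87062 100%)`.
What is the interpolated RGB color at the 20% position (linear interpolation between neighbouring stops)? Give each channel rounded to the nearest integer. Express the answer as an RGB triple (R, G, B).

(124, 135, 153)

20% lies between the 0% and 50% stops, so the local fraction is t = (20 − 0)/(50 − 0) = 20/50 ≈ 0.4.
#9575b8 → (149, 117, 184); #57a16b → (87, 161, 107).
R = 149 + 0.4 × (87 − 149) = 124.2 → 124
G = 117 + 0.4 × (161 − 117) = 134.6 → 135
B = 184 + 0.4 × (107 − 184) = 153.2 → 153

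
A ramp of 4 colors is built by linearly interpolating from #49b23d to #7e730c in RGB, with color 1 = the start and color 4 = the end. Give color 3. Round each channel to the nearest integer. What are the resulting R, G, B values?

(108, 136, 28)

With 4 swatches and endpoints inclusive, swatch 3 sits at t = (3 − 1)/(4 − 1) = 2/3 ≈ 0.6667.
#49b23d → (73, 178, 61); #7e730c → (126, 115, 12).
R = 73 + 0.6667 × (126 − 73) = 108.335 → 108
G = 178 + 0.6667 × (115 − 178) = 135.998 → 136
B = 61 + 0.6667 × (12 − 61) = 28.332 → 28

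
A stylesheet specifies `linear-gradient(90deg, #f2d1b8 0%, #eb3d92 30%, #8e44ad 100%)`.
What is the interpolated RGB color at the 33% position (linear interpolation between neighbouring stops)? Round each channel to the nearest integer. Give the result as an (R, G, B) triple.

(231, 61, 147)

33% lies between the 30% and 100% stops, so the local fraction is t = (33 − 30)/(100 − 30) = 3/70 ≈ 0.0429.
#eb3d92 → (235, 61, 146); #8e44ad → (142, 68, 173).
R = 235 + 0.0429 × (142 − 235) = 231.01 → 231
G = 61 + 0.0429 × (68 − 61) = 61.3 → 61
B = 146 + 0.0429 × (173 − 146) = 147.158 → 147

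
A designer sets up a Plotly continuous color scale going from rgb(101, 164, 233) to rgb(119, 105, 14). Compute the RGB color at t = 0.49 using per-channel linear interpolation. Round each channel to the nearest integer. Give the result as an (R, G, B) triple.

(110, 135, 126)

R = 101 + 0.49 × (119 − 101) = 101 + 0.49 × 18 = 109.82 → 110
G = 164 + 0.49 × (105 − 164) = 164 + 0.49 × -59 = 135.09 → 135
B = 233 + 0.49 × (14 − 233) = 233 + 0.49 × -219 = 125.69 → 126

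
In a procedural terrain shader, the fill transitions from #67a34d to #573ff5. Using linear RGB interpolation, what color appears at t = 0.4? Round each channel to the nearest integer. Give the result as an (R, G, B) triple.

(97, 123, 144)

#67a34d → (103, 163, 77); #573ff5 → (87, 63, 245).
R = 103 + 0.4 × (87 − 103) = 103 + 0.4 × -16 = 96.6 → 97
G = 163 + 0.4 × (63 − 163) = 163 + 0.4 × -100 = 123 → 123
B = 77 + 0.4 × (245 − 77) = 77 + 0.4 × 168 = 144.2 → 144
So the blended color is (97, 123, 144), about #617b90.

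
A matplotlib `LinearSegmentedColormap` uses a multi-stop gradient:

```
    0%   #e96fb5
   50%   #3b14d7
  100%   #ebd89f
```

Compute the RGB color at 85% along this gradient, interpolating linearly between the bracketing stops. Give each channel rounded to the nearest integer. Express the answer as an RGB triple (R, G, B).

85% lies between the 50% and 100% stops, so the local fraction is t = (85 − 50)/(100 − 50) = 35/50 ≈ 0.7.
#3b14d7 → (59, 20, 215); #ebd89f → (235, 216, 159).
R = 59 + 0.7 × (235 − 59) = 182.2 → 182
G = 20 + 0.7 × (216 − 20) = 157.2 → 157
B = 215 + 0.7 × (159 − 215) = 175.8 → 176

(182, 157, 176)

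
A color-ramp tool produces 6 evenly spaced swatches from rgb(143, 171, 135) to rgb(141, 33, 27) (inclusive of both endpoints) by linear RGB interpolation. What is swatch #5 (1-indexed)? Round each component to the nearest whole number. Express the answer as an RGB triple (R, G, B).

With 6 swatches and endpoints inclusive, swatch 5 sits at t = (5 − 1)/(6 − 1) = 4/5 ≈ 0.8.
R = 143 + 0.8 × (141 − 143) = 141.4 → 141
G = 171 + 0.8 × (33 − 171) = 60.6 → 61
B = 135 + 0.8 × (27 − 135) = 48.6 → 49

(141, 61, 49)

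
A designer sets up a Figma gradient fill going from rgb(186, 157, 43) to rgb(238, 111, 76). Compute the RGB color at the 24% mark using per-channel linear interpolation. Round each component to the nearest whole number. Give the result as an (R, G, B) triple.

24% corresponds to t = 0.24.
R = 186 + 0.24 × (238 − 186) = 186 + 0.24 × 52 = 198.48 → 198
G = 157 + 0.24 × (111 − 157) = 157 + 0.24 × -46 = 145.96 → 146
B = 43 + 0.24 × (76 − 43) = 43 + 0.24 × 33 = 50.92 → 51

(198, 146, 51)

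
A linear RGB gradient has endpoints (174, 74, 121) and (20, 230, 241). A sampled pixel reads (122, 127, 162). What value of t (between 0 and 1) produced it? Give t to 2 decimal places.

0.34

Invert the lerp on the G channel (largest span, 156): t = (127 − 74) / (230 − 74) = 53/156 = 0.33974.
Check on R: (122 − 174)/(20 − 174) = 0.3377 ✓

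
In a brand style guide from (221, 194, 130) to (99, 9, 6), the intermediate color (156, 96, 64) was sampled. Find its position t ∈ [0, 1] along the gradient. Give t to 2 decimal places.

Invert the lerp on the G channel (largest span, 185): t = (96 − 194) / (9 − 194) = -98/-185 = 0.52973.
Check on R: (156 − 221)/(99 − 221) = 0.5328 ✓

0.53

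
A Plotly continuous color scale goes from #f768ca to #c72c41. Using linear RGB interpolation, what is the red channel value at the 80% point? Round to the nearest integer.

209

R₁ = 247 (from #f768ca), R₂ = 199 (from #c72c41).
R = 247 + 0.8 × (199 − 247) = 208.6 → 209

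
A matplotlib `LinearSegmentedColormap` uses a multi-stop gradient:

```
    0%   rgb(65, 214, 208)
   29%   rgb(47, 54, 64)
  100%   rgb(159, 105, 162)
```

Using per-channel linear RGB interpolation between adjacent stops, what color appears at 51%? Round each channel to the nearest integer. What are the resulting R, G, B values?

51% lies between the 29% and 100% stops, so the local fraction is t = (51 − 29)/(100 − 29) = 22/71 ≈ 0.3099.
R = 47 + 0.3099 × (159 − 47) = 81.709 → 82
G = 54 + 0.3099 × (105 − 54) = 69.805 → 70
B = 64 + 0.3099 × (162 − 64) = 94.37 → 94

(82, 70, 94)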